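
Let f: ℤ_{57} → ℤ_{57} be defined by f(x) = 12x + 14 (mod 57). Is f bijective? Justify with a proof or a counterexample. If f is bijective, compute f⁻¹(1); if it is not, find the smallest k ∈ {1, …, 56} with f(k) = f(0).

Recall that f is injective if f(x_1) = f(x_2) implies x_1 = x_2.
We have gcd(12, 57) = 3 > 1. Taking x_1 = 0 and x_2 = 19: f(0) = 14 and f(19) = 12·19 + 14 = 242 ≡ 14 (mod 57).
So f(0) = f(19) while 0 ≠ 19, hence f is not injective, hence not bijective.
Since f is not bijective, we find the least positive k with f(k) = f(0): this means 12k ≡ 0 (mod 57), i.e. 57 ∣ 12k. Since gcd(12, 57) = 3, dividing through by 3 this holds exactly when 19 ∣ 4k, and as gcd(4, 19) = 1, exactly when 19 ∣ k.
The smallest positive such k is 19.

19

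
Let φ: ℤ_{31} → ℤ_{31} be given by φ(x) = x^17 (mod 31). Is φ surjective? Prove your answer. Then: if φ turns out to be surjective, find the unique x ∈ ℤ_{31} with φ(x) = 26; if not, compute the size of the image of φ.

Since 31 is prime, the nonzero elements of ℤ_{31} form a cyclic group of order 30.
As gcd(17, 30) = 1, raising to the 17th power is a bijection on this group: if x_1^17 ≡ x_2^17 then (x_1x_2^{−1})^17 = 1, and the only element of order dividing gcd(17, 30) = 1 is 1, so x_1 = x_2.
With φ(0) = 0 this makes φ injective on all of ℤ_{31}, hence bijective (finite equal-size domain and codomain). In particular φ is surjective.
Since φ is surjective, we find the preimage of 26. The inverse of x ↦ x^17 on (ℤ_{31})^× is x ↦ x^23, because 17·23 = 391 = 13·30 + 1 ≡ 1 (mod 30) and x^{30} = 1 for x ≠ 0 (Fermat). So φ⁻¹(26) = 26^23 mod 31.
Repeated squaring mod 31: 26^1 ≡ 26, 26^2 ≡ 26² = 676 ≡ 25, 26^4 ≡ 25² = 625 ≡ 5, 26^8 ≡ 5² = 25, 26^16 ≡ 25² = 625 ≡ 5. Since 23 = 16 + 4 + 2 + 1, 26^23 ≡ 5·5·25·26: 5·5 = 25, then 25·25 = 625 ≡ 5, then 5·26 = 130 ≡ 6. So 26^23 ≡ 6 (mod 31).
Hence φ⁻¹(26) = 6.

6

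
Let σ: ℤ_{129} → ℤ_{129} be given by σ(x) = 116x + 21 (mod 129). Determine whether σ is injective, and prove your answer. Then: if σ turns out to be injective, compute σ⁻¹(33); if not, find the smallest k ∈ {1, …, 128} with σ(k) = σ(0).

9

Suppose σ(u) = σ(v) in ℤ_{129}. Then 116u + 21 ≡ 116v + 21 (mod 129), so 116(u − v) ≡ 0 (mod 129).
Since gcd(116, 129) = 1, 116 is invertible modulo 129, therefore u − v ≡ 0 (mod 129), i.e. u = v.
Hence σ is injective.
We now compute 116⁻¹ mod 129 explicitly. Euclid's algorithm: 129 = 1·116 + 13, 116 = 8·13 + 12, 13 = 1·12 + 1; back-substituting gives 1 = 119·116 − 107·129, so 116⁻¹ ≡ 119 (mod 129).
Since σ is injective, we find σ⁻¹(33): we need 116x ≡ 33 − 21 ≡ 12 (mod 129). Using 116⁻¹ = 119: x ≡ 119·12 = 1428 = 11·129 + 9, so x = 9.
Check: σ(9) = 116·9 + 21 = 1065 = 8·129 + 33 ≡ 33 (mod 129).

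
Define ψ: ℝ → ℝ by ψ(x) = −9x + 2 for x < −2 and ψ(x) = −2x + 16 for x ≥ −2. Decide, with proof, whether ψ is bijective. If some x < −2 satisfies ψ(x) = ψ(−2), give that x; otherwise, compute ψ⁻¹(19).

-3/2

Both pieces are strictly decreasing (slopes −9 and −2), so each is injective on its own interval.
The left piece maps (−∞, −2) onto (20, ∞); the right piece maps [−2, ∞) onto (−∞, 20].
Since 20 = 20, the images partition ℝ: ψ is injective and surjective, hence bijective.
Because the two images are disjoint, no x < −2 has ψ(x) = ψ(−2), so we compute ψ⁻¹(19): 19 lies in (−∞, 20], so solve −2x + 16 = 19: x = (19 − 16)/(−2) = −3/2.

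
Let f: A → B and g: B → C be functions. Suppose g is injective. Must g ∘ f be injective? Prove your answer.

No. Take A = {0, 1}, B = C = {0, 1, 2, 3}, f(0) = f(1) = 0, and g = identity (injective).
Then (g ∘ f)(0) = (g ∘ f)(1) = 0 with 0 ≠ 1, so g ∘ f is not injective.

not injective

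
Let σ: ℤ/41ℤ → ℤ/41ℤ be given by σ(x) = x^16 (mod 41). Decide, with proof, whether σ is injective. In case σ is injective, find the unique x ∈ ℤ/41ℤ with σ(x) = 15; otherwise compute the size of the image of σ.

σ(1) = 1^16 = 1.
σ(3): Repeated squaring mod 41: 3^1 ≡ 3, 3^2 ≡ 3² = 9, 3^4 ≡ 9² = 81 ≡ 40, 3^8 ≡ 40² = 1600 ≡ 1, 3^16 ≡ 1² = 1. So 3^16 ≡ 1 (mod 41).
So σ(1) = σ(3) = 1 while 1 ≠ 3, thus σ is not injective.
Since σ is not injective, we determine |image(σ)|. Computing x^16 mod 41 for each x (by repeated squaring, reducing mod 41 at every step), the values σ(0), σ(1), …, σ(40) are: 0, 1, 18, 1, 37, 37, 18, 16, 10, 1, 10, 10, 37, 18, 1, 37, 16, 10, 18, 16, 16, 16, 16, 18, 10, 16, 37, 1, 18, 37, 10, 10, 1, 10, 16, 18, 37, 37, 1, 18, 1.
The distinct values are {0, 1, 10, 16, 18, 37}; there are 6 of them.

6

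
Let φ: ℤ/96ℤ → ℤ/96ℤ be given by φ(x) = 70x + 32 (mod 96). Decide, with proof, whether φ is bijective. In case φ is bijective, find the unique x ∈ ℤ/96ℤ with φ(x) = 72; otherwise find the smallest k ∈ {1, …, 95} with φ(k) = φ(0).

We have gcd(70, 96) = 2 > 1. Taking a = 0 and b = 48: φ(0) = 32 and φ(48) = 70·48 + 32 = 3392 ≡ 32 (mod 96).
So φ(0) = φ(48) while 0 ≠ 48, therefore φ is not injective, hence not bijective.
Since φ is not bijective, we find the least positive k with φ(k) = φ(0): this means 70k ≡ 0 (mod 96), i.e. 96 ∣ 70k. Since gcd(70, 96) = 2, dividing through by 2 this holds exactly when 48 ∣ 35k, and as gcd(35, 48) = 1, exactly when 48 ∣ k.
The smallest positive such k is 48.

48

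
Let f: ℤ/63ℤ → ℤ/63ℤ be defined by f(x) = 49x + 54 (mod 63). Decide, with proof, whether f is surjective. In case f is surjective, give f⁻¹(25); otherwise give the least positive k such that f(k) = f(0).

By definition, f is surjective if every y in the codomain equals f(x) for some x in the domain.
Since gcd(49, 63) = 7, we have 49x ≡ 0 (mod 7) for all x, so f(x) ≡ 5 (mod 7).
But 0 ≢ 5 (mod 7), so 0 ∈ ℤ/63ℤ has no preimage. Thus f is not surjective.
Since f is not surjective, we find the least positive k with f(k) = f(0): this means 49k ≡ 0 (mod 63), i.e. 63 ∣ 49k. Since gcd(49, 63) = 7, dividing through by 7 this holds exactly when 9 ∣ 7k, and as gcd(7, 9) = 1, exactly when 9 ∣ k.
The smallest positive such k is 9.

9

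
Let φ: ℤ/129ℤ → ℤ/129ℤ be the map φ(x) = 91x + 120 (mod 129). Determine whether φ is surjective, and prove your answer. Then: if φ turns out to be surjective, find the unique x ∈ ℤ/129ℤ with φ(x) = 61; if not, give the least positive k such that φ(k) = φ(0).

100

Since gcd(91, 129) = 1, 91 is invertible modulo 129. Euclid's algorithm: 129 = 1·91 + 38, 91 = 2·38 + 15, 38 = 2·15 + 8, 15 = 1·8 + 7, 8 = 1·7 + 1; back-substituting gives 1 = 112·91 − 79·129, so 91⁻¹ ≡ 112 (mod 129).
Then y ↦ 112(y − 120) is a two-sided inverse to φ, so every y ∈ ℤ/129ℤ has a preimage.
Thus φ is surjective.
Since φ is surjective, we compute φ⁻¹(61): solve 91x + 120 ≡ 61 (mod 129), i.e. 91x ≡ 70 (mod 129).
Multiplying by 91⁻¹ = 112 gives x ≡ 112·70 = 7840 = 60·129 + 100 ≡ 100 (mod 129).
Check: φ(100) = 91·100 + 120 = 9220 = 71·129 + 61 ≡ 61 (mod 129).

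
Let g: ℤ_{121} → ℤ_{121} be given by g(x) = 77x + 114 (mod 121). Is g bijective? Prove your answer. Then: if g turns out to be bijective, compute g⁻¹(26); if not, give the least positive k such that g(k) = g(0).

We have gcd(77, 121) = 11 > 1. Taking s = 0 and t = 11: g(0) = 114 and g(11) = 77·11 + 114 = 961 ≡ 114 (mod 121).
So g(0) = g(11) while 0 ≠ 11, so g is not injective, hence not bijective.
Since g is not bijective, we find the least positive k with g(k) = g(0): this means 77k ≡ 0 (mod 121), i.e. 121 ∣ 77k. Since gcd(77, 121) = 11, dividing through by 11 this holds exactly when 11 ∣ 7k, and as gcd(7, 11) = 1, exactly when 11 ∣ k.
The smallest positive such k is 11.

11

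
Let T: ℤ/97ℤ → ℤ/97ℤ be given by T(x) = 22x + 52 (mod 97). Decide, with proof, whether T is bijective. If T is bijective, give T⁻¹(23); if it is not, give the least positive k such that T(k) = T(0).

If T(s) = T(t), then 22s ≡ 22t (mod 97). Because gcd(22, 97) = 1, we may cancel 22 to get s ≡ t (mod 97).
We now compute 22⁻¹ mod 97 explicitly. Euclid's algorithm: 97 = 4·22 + 9, 22 = 2·9 + 4, 9 = 2·4 + 1; back-substituting gives 1 = 75·22 − 17·97, so 22⁻¹ ≡ 75 (mod 97).
For any y ∈ ℤ/97ℤ, x = 75(y − 52) mod 97 satisfies T(x) = 22·75(y − 52) + 52 ≡ y (since 22·75 ≡ 1 mod 97). So every y has a preimage.
So T is bijective.
Since T is bijective, we compute T⁻¹(23): solve 22x + 52 ≡ 23 (mod 97), i.e. 22x ≡ 68 (mod 97).
Multiplying by 22⁻¹ = 75 gives x ≡ 75·68 = 5100 = 52·97 + 56 ≡ 56 (mod 97).
Check: T(56) = 22·56 + 52 = 1284 = 13·97 + 23 ≡ 23 (mod 97).

56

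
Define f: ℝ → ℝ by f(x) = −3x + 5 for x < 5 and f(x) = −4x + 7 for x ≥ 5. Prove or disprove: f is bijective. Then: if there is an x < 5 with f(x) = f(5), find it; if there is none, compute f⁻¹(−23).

Both pieces are strictly decreasing (slopes −3 and −4), so each is injective on its own interval.
The left piece maps (−∞, 5) onto (−10, ∞); the right piece maps [5, ∞) onto (−∞, −13].
The images leave a gap (−10 has no preimage), so f is not surjective, hence not bijective.
Because the two images are disjoint, no x < 5 has f(x) = f(5), so we compute f⁻¹(−23): −23 lies in (−∞, −13], so solve −4x + 7 = −23: x = (−23 − 7)/(−4) = 15/2.

15/2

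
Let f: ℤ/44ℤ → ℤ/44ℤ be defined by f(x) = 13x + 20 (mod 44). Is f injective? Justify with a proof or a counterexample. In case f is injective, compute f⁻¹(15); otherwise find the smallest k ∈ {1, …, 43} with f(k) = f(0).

If f(x_1) = f(x_2), then 13x_1 ≡ 13x_2 (mod 44). Because gcd(13, 44) = 1, we may cancel 13 to get x_1 ≡ x_2 (mod 44).
Therefore f is injective.
We now compute 13⁻¹ mod 44 explicitly. Euclid's algorithm: 44 = 3·13 + 5, 13 = 2·5 + 3, 5 = 1·3 + 2, 3 = 1·2 + 1; back-substituting gives 1 = 17·13 − 5·44, so 13⁻¹ ≡ 17 (mod 44).
Since f is injective, we find f⁻¹(15): we need 13x ≡ 15 − 20 ≡ 39 (mod 44). Using 13⁻¹ = 17: x ≡ 17·39 = 663 = 15·44 + 3, so x = 3.
Check: f(3) = 13·3 + 20 = 59 = 1·44 + 15 ≡ 15 (mod 44).

3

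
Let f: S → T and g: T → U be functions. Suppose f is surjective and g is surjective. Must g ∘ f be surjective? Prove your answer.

Let c ∈ U. Since g is surjective, there is b ∈ T with g(b) = c. Since f is surjective, there is a ∈ S with f(a) = b.
Then (g ∘ f)(a) = g(b) = c. Thus g ∘ f is surjective.

surjective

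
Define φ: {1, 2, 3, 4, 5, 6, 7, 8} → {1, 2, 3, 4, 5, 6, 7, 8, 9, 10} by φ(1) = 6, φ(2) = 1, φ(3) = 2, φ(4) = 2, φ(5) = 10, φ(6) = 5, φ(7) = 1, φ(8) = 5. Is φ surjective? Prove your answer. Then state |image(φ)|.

5

No element maps to 3, so φ is not surjective.
The image of φ is {1, 2, 5, 6, 10}, which has 5 elements.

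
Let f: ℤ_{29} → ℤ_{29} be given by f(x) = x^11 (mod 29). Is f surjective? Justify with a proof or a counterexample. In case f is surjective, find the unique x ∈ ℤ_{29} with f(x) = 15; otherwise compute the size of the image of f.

Since 29 is prime, the nonzero elements of ℤ_{29} form a cyclic group of order 28.
As gcd(11, 28) = 1, raising to the 11th power is a bijection on this group: if a^11 ≡ b^11 then (ab^{−1})^11 = 1, and the only element of order dividing gcd(11, 28) = 1 is 1, so a = b.
With f(0) = 0 this makes f injective on all of ℤ_{29}, hence bijective (finite equal-size domain and codomain). In particular f is surjective.
Since f is surjective, we find the preimage of 15. The inverse of x ↦ x^11 on (ℤ_{29})^× is x ↦ x^23, because 11·23 = 253 = 9·28 + 1 ≡ 1 (mod 28) and x^{28} = 1 for x ≠ 0 (Fermat). So f⁻¹(15) = 15^23 mod 29.
Repeated squaring mod 29: 15^1 ≡ 15, 15^2 ≡ 15² = 225 ≡ 22, 15^4 ≡ 22² = 484 ≡ 20, 15^8 ≡ 20² = 400 ≡ 23, 15^16 ≡ 23² = 529 ≡ 7. Since 23 = 16 + 4 + 2 + 1, 15^23 ≡ 7·20·22·15: 7·20 = 140 ≡ 24, then 24·22 = 528 ≡ 6, then 6·15 = 90 ≡ 3. So 15^23 ≡ 3 (mod 29).
Hence f⁻¹(15) = 3.

3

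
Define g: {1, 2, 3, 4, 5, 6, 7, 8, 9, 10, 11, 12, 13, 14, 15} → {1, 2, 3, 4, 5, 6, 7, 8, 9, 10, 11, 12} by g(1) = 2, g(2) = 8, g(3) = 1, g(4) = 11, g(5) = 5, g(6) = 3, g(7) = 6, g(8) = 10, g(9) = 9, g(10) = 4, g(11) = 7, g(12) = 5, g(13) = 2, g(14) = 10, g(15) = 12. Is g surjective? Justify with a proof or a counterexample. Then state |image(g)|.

12

Every element of the codomain has a preimage: 1 = g(3), 2 = g(1), 3 = g(6), 4 = g(10), 5 = g(5), 6 = g(7), 7 = g(11), 8 = g(2), 9 = g(9), 10 = g(8), 11 = g(4), 12 = g(15).
Thus g is surjective.
The image of g is {1, 2, 3, 4, 5, 6, 7, 8, 9, 10, 11, 12}, which has 12 elements.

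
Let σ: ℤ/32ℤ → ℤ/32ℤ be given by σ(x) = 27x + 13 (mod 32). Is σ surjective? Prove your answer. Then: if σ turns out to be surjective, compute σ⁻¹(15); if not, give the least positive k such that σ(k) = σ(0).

6

Since gcd(27, 32) = 1, 27 is invertible modulo 32. Euclid's algorithm: 32 = 1·27 + 5, 27 = 5·5 + 2, 5 = 2·2 + 1; back-substituting gives 1 = 19·27 − 16·32, so 27⁻¹ ≡ 19 (mod 32).
For any y ∈ ℤ/32ℤ, x = 19(y − 13) mod 32 satisfies σ(x) = 27·19(y − 13) + 13 ≡ y (since 27·19 ≡ 1 mod 32). So every y has a preimage.
Therefore σ is surjective.
Since σ is surjective, we compute σ⁻¹(15): solve 27x + 13 ≡ 15 (mod 32), i.e. 27x ≡ 2 (mod 32).
Multiplying by 27⁻¹ = 19 gives x ≡ 19·2 = 38 = 1·32 + 6 ≡ 6 (mod 32).
Check: σ(6) = 27·6 + 13 = 175 = 5·32 + 15 ≡ 15 (mod 32).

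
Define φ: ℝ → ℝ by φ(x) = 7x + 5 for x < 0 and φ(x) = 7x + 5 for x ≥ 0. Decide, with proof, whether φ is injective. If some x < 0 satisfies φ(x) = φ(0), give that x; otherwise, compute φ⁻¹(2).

-3/7

Both pieces are strictly increasing (slopes 7 and 7), so each is injective on its own interval.
The left piece maps (−∞, 0) onto (−∞, 5); the right piece maps [0, ∞) onto [5, ∞).
These images are disjoint, so no value is attained by both pieces. Therefore φ is injective.
Because the two images are disjoint, no x < 0 has φ(x) = φ(0), so we compute φ⁻¹(2): 2 lies in (−∞, 5), so solve 7x + 5 = 2: x = (2 − 5)/7 = −3/7.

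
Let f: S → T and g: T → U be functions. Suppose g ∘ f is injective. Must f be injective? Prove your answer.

Suppose f(s) = f(t). Applying g: (g ∘ f)(s) = (g ∘ f)(t). Since g ∘ f is injective, s = t. Therefore f is injective.

injective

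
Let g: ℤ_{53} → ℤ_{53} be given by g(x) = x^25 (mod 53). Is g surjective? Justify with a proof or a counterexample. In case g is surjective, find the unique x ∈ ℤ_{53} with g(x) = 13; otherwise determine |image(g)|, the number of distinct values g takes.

Since 53 is prime, the nonzero elements of ℤ_{53} form a cyclic group of order 52.
As gcd(25, 52) = 1, raising to the 25th power is a bijection on this group: if u^25 ≡ v^25 then (uv^{−1})^25 = 1, and the only element of order dividing gcd(25, 52) = 1 is 1, so u = v.
With g(0) = 0 this makes g injective on all of ℤ_{53}, hence bijective (finite equal-size domain and codomain). In particular g is surjective.
Since g is surjective, we find the preimage of 13. The inverse of x ↦ x^25 on (ℤ_{53})^× is x ↦ x^25, because 25·25 = 625 = 12·52 + 1 ≡ 1 (mod 52) and x^{52} = 1 for x ≠ 0 (Fermat). So g⁻¹(13) = 13^25 mod 53.
Repeated squaring mod 53: 13^1 ≡ 13, 13^2 ≡ 13² = 169 ≡ 10, 13^4 ≡ 10² = 100 ≡ 47, 13^8 ≡ 47² = 2209 ≡ 36, 13^16 ≡ 36² = 1296 ≡ 24. Since 25 = 16 + 8 + 1, 13^25 ≡ 24·36·13: 24·36 = 864 ≡ 16, then 16·13 = 208 ≡ 49. So 13^25 ≡ 49 (mod 53).
Hence g⁻¹(13) = 49.

49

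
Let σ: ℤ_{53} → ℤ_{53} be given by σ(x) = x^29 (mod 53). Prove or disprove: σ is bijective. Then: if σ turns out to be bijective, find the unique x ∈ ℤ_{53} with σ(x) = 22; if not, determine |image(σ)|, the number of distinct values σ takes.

Since 53 is prime, the nonzero elements of ℤ_{53} form a cyclic group of order 52.
As gcd(29, 52) = 1, raising to the 29th power is a bijection on this group: if a^29 ≡ b^29 then (ab^{−1})^29 = 1, and the only element of order dividing gcd(29, 52) = 1 is 1, so a = b.
With σ(0) = 0 this makes σ injective on all of ℤ_{53}, hence bijective (finite equal-size domain and codomain). In particular σ is bijective.
Since σ is bijective, we find the preimage of 22. The inverse of x ↦ x^29 on (ℤ_{53})^× is x ↦ x^9, because 29·9 = 261 = 5·52 + 1 ≡ 1 (mod 52) and x^{52} = 1 for x ≠ 0 (Fermat). So σ⁻¹(22) = 22^9 mod 53.
Repeated squaring mod 53: 22^1 ≡ 22, 22^2 ≡ 22² = 484 ≡ 7, 22^4 ≡ 7² = 49, 22^8 ≡ 49² = 2401 ≡ 16. Since 9 = 8 + 1, 22^9 ≡ 16·22: 16·22 = 352 ≡ 34. So 22^9 ≡ 34 (mod 53).
Hence σ⁻¹(22) = 34.

34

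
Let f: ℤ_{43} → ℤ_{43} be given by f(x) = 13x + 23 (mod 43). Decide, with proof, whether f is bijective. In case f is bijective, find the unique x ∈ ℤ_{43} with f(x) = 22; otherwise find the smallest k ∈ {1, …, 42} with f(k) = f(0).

33

Recall that injectivity means: for all x_1, x_2 in the domain, f(x_1) = f(x_2) implies x_1 = x_2.
Suppose f(x_1) = f(x_2) in ℤ_{43}. Then 13x_1 + 23 ≡ 13x_2 + 23 (mod 43), therefore 13(x_1 − x_2) ≡ 0 (mod 43).
Since gcd(13, 43) = 1, 13 is invertible modulo 43, so x_1 − x_2 ≡ 0 (mod 43), i.e. x_1 = x_2.
We now compute 13⁻¹ mod 43 explicitly. Euclid's algorithm: 43 = 3·13 + 4, 13 = 3·4 + 1; back-substituting gives 1 = 10·13 − 3·43, so 13⁻¹ ≡ 10 (mod 43).
Then y ↦ 10(y − 23) is a two-sided inverse to f, so every y ∈ ℤ_{43} has a preimage.
Therefore f is bijective.
Since f is bijective, we compute f⁻¹(22): solve 13x + 23 ≡ 22 (mod 43), i.e. 13x ≡ 42 (mod 43).
Multiplying by 13⁻¹ = 10 gives x ≡ 10·42 = 420 = 9·43 + 33 ≡ 33 (mod 43).
Check: f(33) = 13·33 + 23 = 452 = 10·43 + 22 ≡ 22 (mod 43).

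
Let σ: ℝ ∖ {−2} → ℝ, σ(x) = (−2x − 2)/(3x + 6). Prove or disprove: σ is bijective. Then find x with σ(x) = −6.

If σ(x) = −2/3, cross-multiplying gives 3(−2x − 2) = −2(3x + 6), which simplifies to −6 = −12 — false.  So −2/3 has no preimage and σ is not surjective.
Therefore σ is not bijective.
Solving σ(x) = −6: cross-multiplying gives −2x − 2 = −6(3x + 6), which rearranges to 16x = −34, so x = −17/8.

-17/8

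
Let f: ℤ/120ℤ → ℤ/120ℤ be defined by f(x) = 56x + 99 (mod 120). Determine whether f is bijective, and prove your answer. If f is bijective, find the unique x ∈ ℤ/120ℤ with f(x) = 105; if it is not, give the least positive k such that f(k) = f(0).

15

Recall that injectivity means: for all a, b in the domain, f(a) = f(b) implies a = b.
We have gcd(56, 120) = 8 > 1. Taking a = 0 and b = 15: f(0) = 99 and f(15) = 56·15 + 99 = 939 ≡ 99 (mod 120).
So f(0) = f(15) while 0 ≠ 15, so f is not injective, hence not bijective.
Since f is not bijective, we find the least positive k with f(k) = f(0): this means 56k ≡ 0 (mod 120), i.e. 120 ∣ 56k. Since gcd(56, 120) = 8, dividing through by 8 this holds exactly when 15 ∣ 7k, and as gcd(7, 15) = 1, exactly when 15 ∣ k.
The smallest positive such k is 15.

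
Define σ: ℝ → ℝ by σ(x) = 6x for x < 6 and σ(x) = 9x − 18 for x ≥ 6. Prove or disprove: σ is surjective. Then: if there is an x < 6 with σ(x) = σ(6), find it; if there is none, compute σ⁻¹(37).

Both pieces are strictly increasing (slopes 6 and 9), so each is injective on its own interval.
The left piece maps (−∞, 6) onto (−∞, 36); the right piece maps [6, ∞) onto [36, ∞).
These images together cover ℝ, so σ is surjective.
Because the two images are disjoint, no x < 6 has σ(x) = σ(6), so we compute σ⁻¹(37): 37 lies in [36, ∞), so solve 9x − 18 = 37: x = (37 + 18)/9 = 55/9.

55/9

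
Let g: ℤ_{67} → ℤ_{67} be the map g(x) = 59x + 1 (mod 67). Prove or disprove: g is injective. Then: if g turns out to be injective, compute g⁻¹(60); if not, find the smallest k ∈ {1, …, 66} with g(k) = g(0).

By definition, injectivity means: for all s, t in the domain, g(s) = g(t) implies s = t.
If g(s) = g(t), then 59s ≡ 59t (mod 67). Because gcd(59, 67) = 1, we may cancel 59 to get s ≡ t (mod 67).
Therefore g is injective.
We now compute 59⁻¹ mod 67 explicitly. Euclid's algorithm: 67 = 1·59 + 8, 59 = 7·8 + 3, 8 = 2·3 + 2, 3 = 1·2 + 1; back-substituting gives 1 = 25·59 − 22·67, so 59⁻¹ ≡ 25 (mod 67).
Since g is injective, we find g⁻¹(60): we need 59x ≡ 60 − 1 ≡ 59 (mod 67). Using 59⁻¹ = 25: x ≡ 25·59 = 1475 = 22·67 + 1, so x = 1.
Check: g(1) = 59·1 + 1 = 60 ≡ 60 (mod 67).

1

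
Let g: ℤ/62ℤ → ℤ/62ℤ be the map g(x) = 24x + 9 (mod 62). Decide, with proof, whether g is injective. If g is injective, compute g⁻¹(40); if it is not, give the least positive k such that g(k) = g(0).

We have gcd(24, 62) = 2 > 1. Taking u = 0 and v = 31: g(0) = 9 and g(31) = 24·31 + 9 = 753 ≡ 9 (mod 62).
So g(0) = g(31) while 0 ≠ 31, thus g is not injective.
Since g is not injective, we find the least positive k with g(k) = g(0): this means 24k ≡ 0 (mod 62), i.e. 62 ∣ 24k. Since gcd(24, 62) = 2, dividing through by 2 this holds exactly when 31 ∣ 12k, and as gcd(12, 31) = 1, exactly when 31 ∣ k.
The smallest positive such k is 31.

31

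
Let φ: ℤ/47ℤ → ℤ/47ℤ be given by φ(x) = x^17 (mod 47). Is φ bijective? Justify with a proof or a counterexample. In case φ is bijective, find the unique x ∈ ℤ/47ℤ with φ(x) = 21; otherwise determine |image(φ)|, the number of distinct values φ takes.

28

Since 47 is prime, the nonzero elements of ℤ/47ℤ form a cyclic group of order 46.
As gcd(17, 46) = 1, raising to the 17th power is a bijection on this group: if s^17 ≡ t^17 then (st^{−1})^17 = 1, and the only element of order dividing gcd(17, 46) = 1 is 1, so s = t.
With φ(0) = 0 this makes φ injective on all of ℤ/47ℤ, hence bijective (finite equal-size domain and codomain). In particular φ is bijective.
Since φ is bijective, we find the preimage of 21. The inverse of x ↦ x^17 on (ℤ/47ℤ)^× is x ↦ x^19, because 17·19 = 323 = 7·46 + 1 ≡ 1 (mod 46) and x^{46} = 1 for x ≠ 0 (Fermat). So φ⁻¹(21) = 21^19 mod 47.
Repeated squaring mod 47: 21^1 ≡ 21, 21^2 ≡ 21² = 441 ≡ 18, 21^4 ≡ 18² = 324 ≡ 42, 21^8 ≡ 42² = 1764 ≡ 25, 21^16 ≡ 25² = 625 ≡ 14. Since 19 = 16 + 2 + 1, 21^19 ≡ 14·18·21: 14·18 = 252 ≡ 17, then 17·21 = 357 ≡ 28. So 21^19 ≡ 28 (mod 47).
Hence φ⁻¹(21) = 28.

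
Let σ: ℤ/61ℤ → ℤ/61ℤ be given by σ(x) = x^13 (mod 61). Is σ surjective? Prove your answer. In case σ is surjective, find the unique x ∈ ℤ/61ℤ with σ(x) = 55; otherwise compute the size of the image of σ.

Since 61 is prime, the nonzero elements of ℤ/61ℤ form a cyclic group of order 60.
As gcd(13, 60) = 1, raising to the 13th power is a bijection on this group: if s^13 ≡ t^13 then (st^{−1})^13 = 1, and the only element of order dividing gcd(13, 60) = 1 is 1, so s = t.
With σ(0) = 0 this makes σ injective on all of ℤ/61ℤ, hence bijective (finite equal-size domain and codomain). In particular σ is surjective.
Since σ is surjective, we find the preimage of 55. The inverse of x ↦ x^13 on (ℤ/61ℤ)^× is x ↦ x^37, because 13·37 = 481 = 8·60 + 1 ≡ 1 (mod 60) and x^{60} = 1 for x ≠ 0 (Fermat). So σ⁻¹(55) = 55^37 mod 61.
Repeated squaring mod 61: 55^1 ≡ 55, 55^2 ≡ 55² = 3025 ≡ 36, 55^4 ≡ 36² = 1296 ≡ 15, 55^8 ≡ 15² = 225 ≡ 42, 55^16 ≡ 42² = 1764 ≡ 56, 55^32 ≡ 56² = 3136 ≡ 25. Since 37 = 32 + 4 + 1, 55^37 ≡ 25·15·55: 25·15 = 375 ≡ 9, then 9·55 = 495 ≡ 7. So 55^37 ≡ 7 (mod 61).
Hence σ⁻¹(55) = 7.

7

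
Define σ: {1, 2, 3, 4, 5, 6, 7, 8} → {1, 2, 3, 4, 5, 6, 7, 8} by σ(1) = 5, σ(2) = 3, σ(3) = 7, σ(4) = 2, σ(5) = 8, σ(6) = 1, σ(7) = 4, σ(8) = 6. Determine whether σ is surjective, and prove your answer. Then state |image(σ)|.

8

Every element of the codomain has a preimage: 1 = σ(6), 2 = σ(4), 3 = σ(2), 4 = σ(7), 5 = σ(1), 6 = σ(8), 7 = σ(3), 8 = σ(5).
Hence σ is surjective.
The image of σ is {1, 2, 3, 4, 5, 6, 7, 8}, which has 8 elements.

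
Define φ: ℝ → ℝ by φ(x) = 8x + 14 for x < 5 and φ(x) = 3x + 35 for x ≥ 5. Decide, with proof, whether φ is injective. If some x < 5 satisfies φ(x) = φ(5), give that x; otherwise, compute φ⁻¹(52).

9/2

Both pieces are strictly increasing (slopes 8 and 3), so each is injective on its own interval.
The left piece maps (−∞, 5) onto (−∞, 54); the right piece maps [5, ∞) onto [50, ∞).
These images overlap. In particular φ(5) = 50 (right piece), and solving 8x + 14 = 50 on the left piece gives x = 9/2 < 5.
So φ(9/2) = φ(5) with 9/2 ≠ 5, and φ is not injective. This x = 9/2 is the requested value below 5.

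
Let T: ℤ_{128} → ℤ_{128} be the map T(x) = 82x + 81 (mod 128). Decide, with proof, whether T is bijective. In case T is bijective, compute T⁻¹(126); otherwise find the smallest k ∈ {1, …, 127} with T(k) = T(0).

64

We have gcd(82, 128) = 2 > 1. Taking a = 0 and b = 64: T(0) = 81 and T(64) = 82·64 + 81 = 5329 ≡ 81 (mod 128).
So T(0) = T(64) while 0 ≠ 64, therefore T is not injective, hence not bijective.
Since T is not bijective, we find the least positive k with T(k) = T(0): this means 82k ≡ 0 (mod 128), i.e. 128 ∣ 82k. Since gcd(82, 128) = 2, dividing through by 2 this holds exactly when 64 ∣ 41k, and as gcd(41, 64) = 1, exactly when 64 ∣ k.
The smallest positive such k is 64.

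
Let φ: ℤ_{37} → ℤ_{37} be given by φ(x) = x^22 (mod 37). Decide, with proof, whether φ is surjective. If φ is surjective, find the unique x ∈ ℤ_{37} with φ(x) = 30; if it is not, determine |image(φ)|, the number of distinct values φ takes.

φ(18): Repeated squaring mod 37: 18^1 ≡ 18, 18^2 ≡ 18² = 324 ≡ 28, 18^4 ≡ 28² = 784 ≡ 7, 18^8 ≡ 7² = 49 ≡ 12, 18^16 ≡ 12² = 144 ≡ 33. Since 22 = 16 + 4 + 2, 18^22 ≡ 33·7·28: 33·7 = 231 ≡ 9, then 9·28 = 252 ≡ 30. So 18^22 ≡ 30 (mod 37).
φ(19): Repeated squaring mod 37: 19^1 ≡ 19, 19^2 ≡ 19² = 361 ≡ 28, 19^4 ≡ 28² = 784 ≡ 7, 19^8 ≡ 7² = 49 ≡ 12, 19^16 ≡ 12² = 144 ≡ 33. Since 22 = 16 + 4 + 2, 19^22 ≡ 33·7·28: 33·7 = 231 ≡ 9, then 9·28 = 252 ≡ 30. So 19^22 ≡ 30 (mod 37).
So φ(18) = φ(19) = 30 while 18 ≠ 19, so φ is not injective.
A non-injective map from the 37-element set ℤ_{37} to itself takes at most 36 distinct values, so it cannot be surjective. Thus φ is not surjective.
Since φ is not surjective, we determine |image(φ)|. Computing x^22 mod 37 for each x (by repeated squaring, reducing mod 37 at every step), the values φ(0), φ(1), …, φ(36) are: 0, 1, 21, 7, 34, 4, 36, 33, 11, 12, 10, 26, 16, 3, 27, 28, 9, 25, 30, 30, 25, 9, 28, 27, 3, 16, 26, 10, 12, 11, 33, 36, 4, 34, 7, 21, 1.
The distinct values are {0, 1, 3, 4, 7, 9, 10, 11, 12, 16, 21, 25, 26, 27, 28, 30, 33, 34, 36}; there are 19 of them.

19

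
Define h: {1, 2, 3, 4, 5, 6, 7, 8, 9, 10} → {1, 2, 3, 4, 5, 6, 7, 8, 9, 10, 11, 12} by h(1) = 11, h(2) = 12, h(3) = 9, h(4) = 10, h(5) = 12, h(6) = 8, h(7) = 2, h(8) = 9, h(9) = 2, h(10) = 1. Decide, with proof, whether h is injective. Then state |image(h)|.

7

h(2) = 12 = h(5) with 2 ≠ 5, so h is not injective.
The image of h is {1, 2, 8, 9, 10, 11, 12}, which has 7 elements.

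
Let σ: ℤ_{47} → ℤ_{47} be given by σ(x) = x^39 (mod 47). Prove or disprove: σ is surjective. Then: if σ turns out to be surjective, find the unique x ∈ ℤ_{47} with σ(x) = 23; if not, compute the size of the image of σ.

Since 47 is prime, the nonzero elements of ℤ_{47} form a cyclic group of order 46.
As gcd(39, 46) = 1, raising to the 39th power is a bijection on this group: if s^39 ≡ t^39 then (st^{−1})^39 = 1, and the only element of order dividing gcd(39, 46) = 1 is 1, so s = t.
With σ(0) = 0 this makes σ injective on all of ℤ_{47}, hence bijective (finite equal-size domain and codomain). In particular σ is surjective.
Since σ is surjective, we find the preimage of 23. The inverse of x ↦ x^39 on (ℤ_{47})^× is x ↦ x^13, because 39·13 = 507 = 11·46 + 1 ≡ 1 (mod 46) and x^{46} = 1 for x ≠ 0 (Fermat). So σ⁻¹(23) = 23^13 mod 47.
Repeated squaring mod 47: 23^1 ≡ 23, 23^2 ≡ 23² = 529 ≡ 12, 23^4 ≡ 12² = 144 ≡ 3, 23^8 ≡ 3² = 9. Since 13 = 8 + 4 + 1, 23^13 ≡ 9·3·23: 9·3 = 27, then 27·23 = 621 ≡ 10. So 23^13 ≡ 10 (mod 47).
Hence σ⁻¹(23) = 10.

10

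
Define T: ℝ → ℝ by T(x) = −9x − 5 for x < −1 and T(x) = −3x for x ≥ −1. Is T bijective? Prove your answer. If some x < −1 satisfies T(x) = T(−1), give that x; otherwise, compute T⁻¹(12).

-17/9

Both pieces are strictly decreasing (slopes −9 and −3), so each is injective on its own interval.
The left piece maps (−∞, −1) onto (4, ∞); the right piece maps [−1, ∞) onto (−∞, 3].
The images leave a gap (4 has no preimage), so T is not surjective, hence not bijective.
Because the two images are disjoint, no x < −1 has T(x) = T(−1), so we compute T⁻¹(12): 12 lies in (4, ∞), so solve −9x − 5 = 12: x = (12 + 5)/(−9) = −17/9.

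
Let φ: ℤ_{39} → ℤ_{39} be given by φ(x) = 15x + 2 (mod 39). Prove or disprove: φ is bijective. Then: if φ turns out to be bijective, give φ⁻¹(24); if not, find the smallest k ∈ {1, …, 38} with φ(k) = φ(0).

By definition, φ is injective when φ(s) = φ(t) forces s = t.
We have gcd(15, 39) = 3 > 1. Taking s = 0 and t = 13: φ(0) = 2 and φ(13) = 15·13 + 2 = 197 ≡ 2 (mod 39).
So φ(0) = φ(13) while 0 ≠ 13, so φ is not injective, hence not bijective.
Since φ is not bijective, we find the least positive k with φ(k) = φ(0): this means 15k ≡ 0 (mod 39), i.e. 39 ∣ 15k. Since gcd(15, 39) = 3, dividing through by 3 this holds exactly when 13 ∣ 5k, and as gcd(5, 13) = 1, exactly when 13 ∣ k.
The smallest positive such k is 13.

13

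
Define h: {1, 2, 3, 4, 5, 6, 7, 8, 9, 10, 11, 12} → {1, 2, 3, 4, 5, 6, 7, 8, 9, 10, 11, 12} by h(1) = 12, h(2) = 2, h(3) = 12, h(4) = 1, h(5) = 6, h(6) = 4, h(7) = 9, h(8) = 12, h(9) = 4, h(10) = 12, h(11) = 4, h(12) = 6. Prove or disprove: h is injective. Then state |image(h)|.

h(1) = 12 = h(3) with 1 ≠ 3, so h is not injective.
The image of h is {1, 2, 4, 6, 9, 12}, which has 6 elements.

6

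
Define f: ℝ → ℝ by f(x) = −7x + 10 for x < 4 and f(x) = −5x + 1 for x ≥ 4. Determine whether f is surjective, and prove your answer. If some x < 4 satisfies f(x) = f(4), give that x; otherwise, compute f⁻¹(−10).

Both pieces are strictly decreasing (slopes −7 and −5), so each is injective on its own interval.
The left piece maps (−∞, 4) onto (−18, ∞); the right piece maps [4, ∞) onto (−∞, −19].
The union (−18, ∞) ∪ (−∞, −19] omits the interval between −18 and −19; in particular −18 has no preimage. So f is not surjective.
Because the two images are disjoint, no x < 4 has f(x) = f(4), so we compute f⁻¹(−10): −10 lies in (−18, ∞), so solve −7x + 10 = −10: x = (−10 − 10)/(−7) = 20/7.

20/7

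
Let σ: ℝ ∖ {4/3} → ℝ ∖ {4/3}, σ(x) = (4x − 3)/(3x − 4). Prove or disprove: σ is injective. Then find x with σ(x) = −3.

Suppose σ(x_1) = σ(x_2). Cross-multiplying: (4x_1 − 3)(3x_2 − 4) = (4x_2 − 3)(3x_1 − 4).
Expanding both sides and cancelling the symmetric terms leaves −7·(x_1 − x_2) = 0. Since −7 ≠ 0, x_1 = x_2. Hence σ is injective.
Solving σ(x) = −3: cross-multiplying gives 4x − 3 = −3(3x − 4), which rearranges to 13x = 15, so x = 15/13.

15/13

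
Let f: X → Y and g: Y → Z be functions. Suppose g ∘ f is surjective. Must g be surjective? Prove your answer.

Let c ∈ Z. Since g ∘ f is surjective, some a ∈ X has g(f(a)) = c. Then b = f(a) ∈ Y satisfies g(b) = c. So g is surjective.

surjective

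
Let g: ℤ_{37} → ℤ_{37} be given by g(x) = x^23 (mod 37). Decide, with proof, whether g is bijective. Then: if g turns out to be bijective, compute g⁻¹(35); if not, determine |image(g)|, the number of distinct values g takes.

24

Since 37 is prime, the nonzero elements of ℤ_{37} form a cyclic group of order 36.
As gcd(23, 36) = 1, raising to the 23rd power is a bijection on this group: if x_1^23 ≡ x_2^23 then (x_1x_2^{−1})^23 = 1, and the only element of order dividing gcd(23, 36) = 1 is 1, so x_1 = x_2.
With g(0) = 0 this makes g injective on all of ℤ_{37}, hence bijective (finite equal-size domain and codomain). In particular g is bijective.
Since g is bijective, we find the preimage of 35. The inverse of x ↦ x^23 on (ℤ_{37})^× is x ↦ x^11, because 23·11 = 253 = 7·36 + 1 ≡ 1 (mod 36) and x^{36} = 1 for x ≠ 0 (Fermat). So g⁻¹(35) = 35^11 mod 37.
Repeated squaring mod 37: 35^1 ≡ 35, 35^2 ≡ 35² = 1225 ≡ 4, 35^4 ≡ 4² = 16, 35^8 ≡ 16² = 256 ≡ 34. Since 11 = 8 + 2 + 1, 35^11 ≡ 34·4·35: 34·4 = 136 ≡ 25, then 25·35 = 875 ≡ 24. So 35^11 ≡ 24 (mod 37).
Hence g⁻¹(35) = 24.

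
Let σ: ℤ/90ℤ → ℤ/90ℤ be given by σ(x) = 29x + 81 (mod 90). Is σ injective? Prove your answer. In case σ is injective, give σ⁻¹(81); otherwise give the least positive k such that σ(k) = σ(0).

0

Recall: σ is injective if σ(u) = σ(v) implies u = v.
If σ(u) = σ(v), then 29u ≡ 29v (mod 90). Because gcd(29, 90) = 1, we may cancel 29 to get u ≡ v (mod 90).
Hence σ is injective.
We now compute 29⁻¹ mod 90 explicitly. Euclid's algorithm: 90 = 3·29 + 3, 29 = 9·3 + 2, 3 = 1·2 + 1; back-substituting gives 1 = 59·29 − 19·90, so 29⁻¹ ≡ 59 (mod 90).
Since σ is injective, we compute σ⁻¹(81): solve 29x + 81 ≡ 81 (mod 90), i.e. 29x ≡ 0 (mod 90).
Multiplying by 29⁻¹ = 59 gives x ≡ 59·0 = 0 ≡ 0 (mod 90).
Check: σ(0) = 29·0 + 81 = 81 ≡ 81 (mod 90).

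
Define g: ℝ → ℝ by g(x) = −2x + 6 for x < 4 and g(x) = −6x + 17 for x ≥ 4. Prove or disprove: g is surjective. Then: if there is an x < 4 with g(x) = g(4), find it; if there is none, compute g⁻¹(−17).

Both pieces are strictly decreasing (slopes −2 and −6), so each is injective on its own interval.
The left piece maps (−∞, 4) onto (−2, ∞); the right piece maps [4, ∞) onto (−∞, −7].
The union (−2, ∞) ∪ (−∞, −7] omits the interval between −2 and −7; in particular −2 has no preimage. So g is not surjective.
Because the two images are disjoint, no x < 4 has g(x) = g(4), so we compute g⁻¹(−17): −17 lies in (−∞, −7], so solve −6x + 17 = −17: x = (−17 − 17)/(−6) = 17/3.

17/3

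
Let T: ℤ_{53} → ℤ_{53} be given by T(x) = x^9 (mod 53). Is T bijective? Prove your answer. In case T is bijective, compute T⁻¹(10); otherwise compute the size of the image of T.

Since 53 is prime, the nonzero elements of ℤ_{53} form a cyclic group of order 52.
As gcd(9, 52) = 1, raising to the 9th power is a bijection on this group: if a^9 ≡ b^9 then (ab^{−1})^9 = 1, and the only element of order dividing gcd(9, 52) = 1 is 1, so a = b.
With T(0) = 0 this makes T injective on all of ℤ_{53}, hence bijective (finite equal-size domain and codomain). In particular T is bijective.
Since T is bijective, we find the preimage of 10. The inverse of x ↦ x^9 on (ℤ_{53})^× is x ↦ x^29, because 9·29 = 261 = 5·52 + 1 ≡ 1 (mod 52) and x^{52} = 1 for x ≠ 0 (Fermat). So T⁻¹(10) = 10^29 mod 53.
Repeated squaring mod 53: 10^1 ≡ 10, 10^2 ≡ 10² = 100 ≡ 47, 10^4 ≡ 47² = 2209 ≡ 36, 10^8 ≡ 36² = 1296 ≡ 24, 10^16 ≡ 24² = 576 ≡ 46. Since 29 = 16 + 8 + 4 + 1, 10^29 ≡ 46·24·36·10: 46·24 = 1104 ≡ 44, then 44·36 = 1584 ≡ 47, then 47·10 = 470 ≡ 46. So 10^29 ≡ 46 (mod 53).
Hence T⁻¹(10) = 46.

46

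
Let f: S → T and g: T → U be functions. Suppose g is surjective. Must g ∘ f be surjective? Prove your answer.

No. Take S = {0}, T = U = {0, 1, 2, 3}, f(0) = 0, and g = identity (surjective).
Then (g ∘ f)(0) = 0, and 3 ∈ U has no preimage under g ∘ f, so g ∘ f is not surjective.

not surjective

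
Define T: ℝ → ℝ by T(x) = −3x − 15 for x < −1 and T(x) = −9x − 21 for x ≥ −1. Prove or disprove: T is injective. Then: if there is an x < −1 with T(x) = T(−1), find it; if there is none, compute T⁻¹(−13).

Both pieces are strictly decreasing (slopes −3 and −9), so each is injective on its own interval.
The left piece maps (−∞, −1) onto (−12, ∞); the right piece maps [−1, ∞) onto (−∞, −12].
These images are disjoint, so no value is attained by both pieces. Hence T is injective.
Because the two images are disjoint, no x < −1 has T(x) = T(−1), so we compute T⁻¹(−13): −13 lies in (−∞, −12], so solve −9x − 21 = −13: x = (−13 + 21)/(−9) = −8/9.

-8/9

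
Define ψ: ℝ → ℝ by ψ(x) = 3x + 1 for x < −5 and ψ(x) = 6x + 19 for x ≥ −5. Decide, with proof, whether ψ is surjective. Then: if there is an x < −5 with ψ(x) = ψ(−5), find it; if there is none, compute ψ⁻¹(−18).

-19/3

Both pieces are strictly increasing (slopes 3 and 6), so each is injective on its own interval.
The left piece maps (−∞, −5) onto (−∞, −14); the right piece maps [−5, ∞) onto [−11, ∞).
The union (−∞, −14) ∪ [−11, ∞) omits the interval between −14 and −11; in particular −14 has no preimage. So ψ is not surjective.
Because the two images are disjoint, no x < −5 has ψ(x) = ψ(−5), so we compute ψ⁻¹(−18): −18 lies in (−∞, −14), so solve 3x + 1 = −18: x = (−18 − 1)/3 = −19/3.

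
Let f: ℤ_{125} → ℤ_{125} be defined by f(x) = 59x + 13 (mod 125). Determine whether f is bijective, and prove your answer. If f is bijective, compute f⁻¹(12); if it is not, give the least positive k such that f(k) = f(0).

If f(s) = f(t), then 59s ≡ 59t (mod 125). Because gcd(59, 125) = 1, we may cancel 59 to get s ≡ t (mod 125).
We now compute 59⁻¹ mod 125 explicitly. Euclid's algorithm: 125 = 2·59 + 7, 59 = 8·7 + 3, 7 = 2·3 + 1; back-substituting gives 1 = 89·59 − 42·125, so 59⁻¹ ≡ 89 (mod 125).
Then y ↦ 89(y − 13) is a two-sided inverse to f, so every y ∈ ℤ_{125} has a preimage.
Therefore f is bijective.
Since f is bijective, we find f⁻¹(12): we need 59x ≡ 12 − 13 ≡ 124 (mod 125). Using 59⁻¹ = 89: x ≡ 89·124 = 11036 = 88·125 + 36, so x = 36.
Check: f(36) = 59·36 + 13 = 2137 = 17·125 + 12 ≡ 12 (mod 125).

36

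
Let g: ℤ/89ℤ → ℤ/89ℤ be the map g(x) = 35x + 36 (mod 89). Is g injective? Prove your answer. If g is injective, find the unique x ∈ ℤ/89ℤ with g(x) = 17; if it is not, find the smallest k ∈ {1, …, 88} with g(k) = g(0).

2

Recall that g is injective when g(x_1) = g(x_2) forces x_1 = x_2.
If g(x_1) = g(x_2), then 35x_1 ≡ 35x_2 (mod 89). Because gcd(35, 89) = 1, we may cancel 35 to get x_1 ≡ x_2 (mod 89).
So g is injective.
We now compute 35⁻¹ mod 89 explicitly. Euclid's algorithm: 89 = 2·35 + 19, 35 = 1·19 + 16, 19 = 1·16 + 3, 16 = 5·3 + 1; back-substituting gives 1 = 28·35 − 11·89, so 35⁻¹ ≡ 28 (mod 89).
Since g is injective, we find g⁻¹(17): we need 35x ≡ 17 − 36 ≡ 70 (mod 89). Using 35⁻¹ = 28: x ≡ 28·70 = 1960 = 22·89 + 2, so x = 2.
Check: g(2) = 35·2 + 36 = 106 = 1·89 + 17 ≡ 17 (mod 89).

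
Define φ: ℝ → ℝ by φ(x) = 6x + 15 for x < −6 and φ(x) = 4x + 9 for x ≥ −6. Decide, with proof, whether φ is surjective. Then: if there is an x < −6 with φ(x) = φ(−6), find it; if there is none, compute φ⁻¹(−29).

Both pieces are strictly increasing (slopes 6 and 4), so each is injective on its own interval.
The left piece maps (−∞, −6) onto (−∞, −21); the right piece maps [−6, ∞) onto [−15, ∞).
The union (−∞, −21) ∪ [−15, ∞) omits the interval between −21 and −15; in particular −21 has no preimage. So φ is not surjective.
Because the two images are disjoint, no x < −6 has φ(x) = φ(−6), so we compute φ⁻¹(−29): −29 lies in (−∞, −21), so solve 6x + 15 = −29: x = (−29 − 15)/6 = −22/3.

-22/3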